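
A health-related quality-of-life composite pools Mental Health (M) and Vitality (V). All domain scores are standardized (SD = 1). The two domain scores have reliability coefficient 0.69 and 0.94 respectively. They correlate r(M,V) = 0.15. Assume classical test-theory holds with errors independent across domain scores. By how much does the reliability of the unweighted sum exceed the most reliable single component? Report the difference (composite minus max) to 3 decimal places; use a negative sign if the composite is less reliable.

Var(sum) = 2 + 0.3 = 2.3; true-score variance = 1.63 + 0.3 = 1.93; composite reliability = 0.8391.
Max component reliability = 0.9400.
Difference = 0.8391 − 0.9400 = -0.101.

-0.101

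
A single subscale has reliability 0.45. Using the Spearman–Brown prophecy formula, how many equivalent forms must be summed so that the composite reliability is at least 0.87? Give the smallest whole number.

k ≥ ρ*(1−ρ₁)/(ρ₁(1−ρ*)) = 0.87·0.55 / (0.45·0.13) = 8.179.
Smallest integer k = 9.

9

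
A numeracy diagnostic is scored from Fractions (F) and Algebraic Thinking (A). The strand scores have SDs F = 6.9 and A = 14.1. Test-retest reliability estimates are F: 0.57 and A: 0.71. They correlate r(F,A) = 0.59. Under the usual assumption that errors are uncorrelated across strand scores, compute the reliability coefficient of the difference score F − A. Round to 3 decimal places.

0.406

Var(F−A) = 6.9² + 14.1² − 2·6.9·14.1·0.59 = 246.42 − 114.802 = 131.618.
With uncorrelated errors the cross-covariances are all true-score covariance, so they carry over unchanged; only the diagonal terms shrink to ρᵢσᵢ².
True-score variance = [6.9²·0.57 + 14.1²·0.71] − 114.802 = 168.293 − 114.802 = 53.4906.
Reliability = 53.4906 / 131.618 = 0.406.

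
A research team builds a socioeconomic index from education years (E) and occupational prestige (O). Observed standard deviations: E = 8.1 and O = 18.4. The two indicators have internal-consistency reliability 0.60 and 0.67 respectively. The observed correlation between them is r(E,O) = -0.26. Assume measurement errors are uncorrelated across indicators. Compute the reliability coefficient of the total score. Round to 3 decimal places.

Var(E+O) = 8.1² + 18.4² + 2·[8.1·18.4·(-0.26)] = 404.17 − 77.5008 = 326.669.
With uncorrelated errors the cross-covariances are all true-score covariance, so they carry over unchanged; only the diagonal terms shrink to ρᵢσᵢ².
True-score variance = [8.1²·0.60 + 18.4²·0.67] − 77.5008 = 266.201 − 77.5008 = 188.7.
Reliability = 188.7 / 326.669 = 0.578.

0.578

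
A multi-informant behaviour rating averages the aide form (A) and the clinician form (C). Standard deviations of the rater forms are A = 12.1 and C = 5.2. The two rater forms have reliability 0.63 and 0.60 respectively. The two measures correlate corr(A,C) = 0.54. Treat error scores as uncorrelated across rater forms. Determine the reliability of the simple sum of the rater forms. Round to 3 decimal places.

0.731

Var(A+C) = 12.1² + 5.2² + 2·[12.1·5.2·0.54] = 173.45 + 67.9536 = 241.404.
Under uncorrelated errors the observed covariances equal the true-score covariances, so only the own-variance terms attenuate.
True-score variance = [12.1²·0.63 + 5.2²·0.60] + 67.9536 = 108.462 + 67.9536 = 176.416.
Reliability = 176.416 / 241.404 = 0.731.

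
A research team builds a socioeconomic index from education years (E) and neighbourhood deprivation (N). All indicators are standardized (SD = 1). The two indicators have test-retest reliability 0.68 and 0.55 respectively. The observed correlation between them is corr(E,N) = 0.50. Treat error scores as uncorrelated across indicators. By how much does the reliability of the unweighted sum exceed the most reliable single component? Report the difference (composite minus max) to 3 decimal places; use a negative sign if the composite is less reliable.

0.063

Var(sum) = 2 + 1 = 3; true-score variance = 1.23 + 1 = 2.23; composite reliability = 0.7433.
Max component reliability = 0.6800.
Difference = 0.7433 − 0.6800 = 0.063.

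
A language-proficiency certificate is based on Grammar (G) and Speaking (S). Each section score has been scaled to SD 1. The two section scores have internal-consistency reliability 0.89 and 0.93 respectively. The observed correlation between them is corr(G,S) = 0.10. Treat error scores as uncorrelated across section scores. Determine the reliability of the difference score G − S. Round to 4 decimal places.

0.9000

Var(G−S) = 1 + 1 − 2·0.10 = 2 − 0.2 = 1.8.
Because errors are independent across components, Cov(Tᵢ,Tⱼ) = Cov(Xᵢ,Xⱼ); the off-diagonal part of the true-score variance is the same as above.
True-score variance = [0.89 + 0.93] − 0.2 = 1.82 − 0.2 = 1.62.
Reliability = 1.62 / 1.8 = 0.9000.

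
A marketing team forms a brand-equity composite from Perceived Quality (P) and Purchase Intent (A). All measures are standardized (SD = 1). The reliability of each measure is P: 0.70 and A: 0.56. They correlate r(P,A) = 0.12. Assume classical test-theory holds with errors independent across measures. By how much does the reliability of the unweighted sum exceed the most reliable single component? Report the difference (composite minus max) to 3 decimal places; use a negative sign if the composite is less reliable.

-0.030

Var(sum) = 2 + 0.24 = 2.24; true-score variance = 1.26 + 0.24 = 1.5; composite reliability = 0.6696.
Max component reliability = 0.7000.
Difference = 0.6696 − 0.7000 = -0.030.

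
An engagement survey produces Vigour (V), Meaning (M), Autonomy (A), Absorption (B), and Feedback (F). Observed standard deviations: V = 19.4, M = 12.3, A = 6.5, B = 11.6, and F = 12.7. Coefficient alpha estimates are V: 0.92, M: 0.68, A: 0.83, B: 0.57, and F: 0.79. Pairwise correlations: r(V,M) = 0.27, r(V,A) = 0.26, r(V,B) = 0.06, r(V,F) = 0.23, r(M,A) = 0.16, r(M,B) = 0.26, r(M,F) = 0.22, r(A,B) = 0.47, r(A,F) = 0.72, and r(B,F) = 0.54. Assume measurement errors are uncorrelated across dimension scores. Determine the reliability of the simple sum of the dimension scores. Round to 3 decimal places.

0.897

Var(V+M+A+B+F) = 19.4² + 12.3² + 6.5² + 11.6² + 12.7² + 2·[19.4·12.3·0.27 + 19.4·6.5·0.26 + 19.4·11.6·0.06 + 19.4·12.7·0.23 + 12.3·6.5·0.16 + 12.3·11.6·0.26 + 12.3·12.7·0.22 + 6.5·11.6·0.47 + 6.5·12.7·0.72 + 11.6·12.7·0.54] = 865.75 + 852.13 = 1717.88.
With uncorrelated errors the cross-covariances are all true-score covariance, so they carry over unchanged; only the diagonal terms shrink to ρᵢσᵢ².
True-score variance = [19.4²·0.92 + 12.3²·0.68 + 6.5²·0.83 + 11.6²·0.57 + 12.7²·0.79] + 852.13 = 688.314 + 852.13 = 1540.44.
Reliability = 1540.44 / 1717.88 = 0.897.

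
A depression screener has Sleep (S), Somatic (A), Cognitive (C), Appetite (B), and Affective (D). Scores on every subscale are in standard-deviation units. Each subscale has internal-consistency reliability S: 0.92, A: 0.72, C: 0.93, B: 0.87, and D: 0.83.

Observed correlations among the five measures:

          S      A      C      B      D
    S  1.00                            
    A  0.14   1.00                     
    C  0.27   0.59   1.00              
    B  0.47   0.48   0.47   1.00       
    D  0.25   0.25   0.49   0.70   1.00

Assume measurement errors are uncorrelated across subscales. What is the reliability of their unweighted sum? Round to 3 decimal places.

0.945

Var(S+A+C+B+D) = 5 + 2·[0.14 + 0.27 + 0.47 + 0.25 + 0.59 + 0.48 + 0.25 + 0.47 + 0.49 + 0.70] = 5 + 8.22 = 13.22.
Because errors are independent across components, Cov(Tᵢ,Tⱼ) = Cov(Xᵢ,Xⱼ); the off-diagonal part of the true-score variance is the same as above.
True-score variance = [0.92 + 0.72 + 0.93 + 0.87 + 0.83] + 8.22 = 4.27 + 8.22 = 12.49.
Reliability = 12.49 / 13.22 = 0.945.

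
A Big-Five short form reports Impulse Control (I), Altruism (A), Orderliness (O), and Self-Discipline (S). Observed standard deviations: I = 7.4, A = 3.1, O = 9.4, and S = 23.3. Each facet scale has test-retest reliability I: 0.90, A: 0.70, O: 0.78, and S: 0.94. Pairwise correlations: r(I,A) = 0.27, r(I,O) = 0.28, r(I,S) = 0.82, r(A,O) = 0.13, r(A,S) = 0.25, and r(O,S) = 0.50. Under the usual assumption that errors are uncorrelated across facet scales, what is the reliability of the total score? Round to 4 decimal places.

Var(I+A+O+S) = 7.4² + 3.1² + 9.4² + 23.3² + 2·[7.4·3.1·0.27 + 7.4·9.4·0.28 + 7.4·23.3·0.82 + 3.1·9.4·0.13 + 3.1·23.3·0.25 + 9.4·23.3·0.50] = 695.62 + 596.821 = 1292.44.
With uncorrelated errors the cross-covariances are all true-score covariance, so they carry over unchanged; only the diagonal terms shrink to ρᵢσᵢ².
True-score variance = [7.4²·0.90 + 3.1²·0.70 + 9.4²·0.78 + 23.3²·0.94] + 596.821 = 635.248 + 596.821 = 1232.07.
Reliability = 1232.07 / 1292.44 = 0.9533.

0.9533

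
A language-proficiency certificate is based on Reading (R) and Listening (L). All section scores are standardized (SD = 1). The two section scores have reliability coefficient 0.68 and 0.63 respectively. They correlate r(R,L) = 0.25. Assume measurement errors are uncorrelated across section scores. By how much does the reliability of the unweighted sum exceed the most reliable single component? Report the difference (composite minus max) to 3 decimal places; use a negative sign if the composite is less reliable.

Var(sum) = 2 + 0.5 = 2.5; true-score variance = 1.31 + 0.5 = 1.81; composite reliability = 0.7240.
Max component reliability = 0.6800.
Difference = 0.7240 − 0.6800 = 0.044.

0.044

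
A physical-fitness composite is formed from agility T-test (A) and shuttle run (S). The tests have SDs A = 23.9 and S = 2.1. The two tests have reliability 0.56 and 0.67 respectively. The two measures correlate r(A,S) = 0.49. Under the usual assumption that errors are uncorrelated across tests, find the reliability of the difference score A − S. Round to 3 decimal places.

Var(A−S) = 23.9² + 2.1² − 2·23.9·2.1·0.49 = 575.62 − 49.1862 = 526.434.
With uncorrelated errors the cross-covariances are all true-score covariance, so they carry over unchanged; only the diagonal terms shrink to ρᵢσᵢ².
True-score variance = [23.9²·0.56 + 2.1²·0.67] − 49.1862 = 322.832 − 49.1862 = 273.646.
Reliability = 273.646 / 526.434 = 0.520.

0.520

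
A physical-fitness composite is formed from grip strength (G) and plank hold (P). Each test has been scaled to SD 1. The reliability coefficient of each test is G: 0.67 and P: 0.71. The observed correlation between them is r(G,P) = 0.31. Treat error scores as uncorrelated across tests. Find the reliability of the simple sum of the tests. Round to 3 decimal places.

0.763

Var(G+P) = 2 + 2·[0.31] = 2 + 0.62 = 2.62.
With uncorrelated errors the cross-covariances are all true-score covariance, so they carry over unchanged; only the diagonal terms shrink to ρᵢσᵢ².
True-score variance = [0.67 + 0.71] + 0.62 = 1.38 + 0.62 = 2.
Reliability = 2 / 2.62 = 0.763.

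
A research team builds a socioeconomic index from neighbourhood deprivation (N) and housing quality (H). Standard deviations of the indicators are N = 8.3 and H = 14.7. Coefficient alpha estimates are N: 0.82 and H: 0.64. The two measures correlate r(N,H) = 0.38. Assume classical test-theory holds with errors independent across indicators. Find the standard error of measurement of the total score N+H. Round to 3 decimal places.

Var(total) = 284.98 + 92.7276 = 377.708.
True-score variance = 194.787 + 92.7276 = 287.515, so reliability = 0.7612.
Error variance = 377.708 − 287.515 = 90.1926; SEM = √90.1926 = 9.497.

9.497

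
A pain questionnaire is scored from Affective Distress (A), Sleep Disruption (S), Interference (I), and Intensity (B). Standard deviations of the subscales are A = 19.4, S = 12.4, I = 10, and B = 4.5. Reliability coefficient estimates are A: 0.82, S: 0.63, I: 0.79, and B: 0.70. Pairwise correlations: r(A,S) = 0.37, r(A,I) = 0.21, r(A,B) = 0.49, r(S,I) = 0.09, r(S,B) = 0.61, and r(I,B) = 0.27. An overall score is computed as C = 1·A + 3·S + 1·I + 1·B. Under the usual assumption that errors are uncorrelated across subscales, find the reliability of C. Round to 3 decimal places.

0.789

Var(C) = 19.4² + 3²·12.4² + 10² + 4.5² + 2·[3·19.4·12.4·0.37 + 19.4·10·0.21 + 19.4·4.5·0.49 + 3·12.4·10·0.09 + 3·12.4·4.5·0.61 + 10·4.5·0.27] = 1880.45 + 996.565 = 2877.02.
Because errors are independent across components, Cov(Tᵢ,Tⱼ) = Cov(Xᵢ,Xⱼ); the off-diagonal part of the true-score variance is the same as above.
True-score variance = [19.4²·0.82 + 3²·12.4²·0.63 + 10²·0.79 + 4.5²·0.70] + 996.565 = 1273.61 + 996.565 = 2270.17.
Reliability = 2270.17 / 2877.02 = 0.789.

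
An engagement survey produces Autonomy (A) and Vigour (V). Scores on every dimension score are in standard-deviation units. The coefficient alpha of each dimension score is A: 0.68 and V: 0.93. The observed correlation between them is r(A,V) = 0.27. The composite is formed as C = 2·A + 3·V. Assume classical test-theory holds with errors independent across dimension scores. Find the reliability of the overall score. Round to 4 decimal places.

0.8824

Var(C) = 2² + 3² + 2·[6·0.27] = 13 + 3.24 = 16.24.
Because errors are independent across components, Cov(Tᵢ,Tⱼ) = Cov(Xᵢ,Xⱼ); the off-diagonal part of the true-score variance is the same as above.
True-score variance = [2²·0.68 + 3²·0.93] + 3.24 = 11.09 + 3.24 = 14.33.
Reliability = 14.33 / 16.24 = 0.8824.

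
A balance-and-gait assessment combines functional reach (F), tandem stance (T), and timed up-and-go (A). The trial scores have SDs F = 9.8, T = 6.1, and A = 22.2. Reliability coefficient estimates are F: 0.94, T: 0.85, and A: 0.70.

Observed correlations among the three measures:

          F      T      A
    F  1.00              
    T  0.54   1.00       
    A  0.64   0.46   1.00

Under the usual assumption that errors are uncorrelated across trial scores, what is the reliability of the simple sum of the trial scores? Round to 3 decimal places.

Var(F+T+A) = 9.8² + 6.1² + 22.2² + 2·[9.8·6.1·0.54 + 9.8·22.2·0.64 + 6.1·22.2·0.46] = 626.09 + 467.626 = 1093.72.
Under uncorrelated errors the observed covariances equal the true-score covariances, so only the own-variance terms attenuate.
True-score variance = [9.8²·0.94 + 6.1²·0.85 + 22.2²·0.70] + 467.626 = 466.894 + 467.626 = 934.52.
Reliability = 934.52 / 1093.72 = 0.854.

0.854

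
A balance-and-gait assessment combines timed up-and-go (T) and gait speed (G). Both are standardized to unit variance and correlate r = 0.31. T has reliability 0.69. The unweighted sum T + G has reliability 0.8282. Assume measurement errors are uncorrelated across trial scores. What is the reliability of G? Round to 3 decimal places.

Var(T+G) = 2 + 2·0.31 = 2.620.
True-score variance = ρ_T + ρ_G + 2·0.31, so 0.8282 = (0.69 + ρ_G + 0.62) / 2.620.
ρ_G = 0.8282·2.620 − 0.69 − 0.62 = 0.860.

0.860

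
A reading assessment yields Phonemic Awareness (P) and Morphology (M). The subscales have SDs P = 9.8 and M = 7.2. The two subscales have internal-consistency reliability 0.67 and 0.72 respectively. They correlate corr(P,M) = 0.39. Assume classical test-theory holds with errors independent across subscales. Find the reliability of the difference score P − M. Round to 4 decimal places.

Var(P−M) = 9.8² + 7.2² − 2·9.8·7.2·0.39 = 147.88 − 55.0368 = 92.8432.
Because errors are independent across components, Cov(Tᵢ,Tⱼ) = Cov(Xᵢ,Xⱼ); the off-diagonal part of the true-score variance is the same as above.
True-score variance = [9.8²·0.67 + 7.2²·0.72] − 55.0368 = 101.672 − 55.0368 = 46.6348.
Reliability = 46.6348 / 92.8432 = 0.5023.

0.5023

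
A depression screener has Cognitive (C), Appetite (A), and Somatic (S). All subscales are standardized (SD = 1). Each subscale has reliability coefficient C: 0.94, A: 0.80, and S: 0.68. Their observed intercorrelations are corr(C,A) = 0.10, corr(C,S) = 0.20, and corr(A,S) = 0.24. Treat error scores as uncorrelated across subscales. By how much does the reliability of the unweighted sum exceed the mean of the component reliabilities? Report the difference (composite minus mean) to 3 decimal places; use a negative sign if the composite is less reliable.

Var(sum) = 3 + 1.08 = 4.08; true-score variance = 2.42 + 1.08 = 3.5; composite reliability = 0.8578.
Mean component reliability = 0.8067.
Difference = 0.8578 − 0.8067 = 0.051.

0.051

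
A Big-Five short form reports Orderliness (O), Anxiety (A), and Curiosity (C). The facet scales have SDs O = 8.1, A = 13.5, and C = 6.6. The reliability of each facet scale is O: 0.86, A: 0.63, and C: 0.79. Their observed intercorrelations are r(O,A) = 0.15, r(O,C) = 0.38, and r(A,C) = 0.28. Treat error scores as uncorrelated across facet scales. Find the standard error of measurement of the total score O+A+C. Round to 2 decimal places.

Var(total) = 291.42 + 123.331 = 414.751.
True-score variance = 205.654 + 123.331 = 328.985, so reliability = 0.7932.
Error variance = 414.751 − 328.985 = 85.7655; SEM = √85.7655 = 9.26.

9.26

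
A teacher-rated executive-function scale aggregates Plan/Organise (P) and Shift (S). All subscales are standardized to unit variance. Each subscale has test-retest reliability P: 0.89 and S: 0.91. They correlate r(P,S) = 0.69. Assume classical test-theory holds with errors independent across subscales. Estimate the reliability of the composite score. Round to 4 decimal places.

Var(P+S) = 2 + 2·[0.69] = 2 + 1.38 = 3.38.
With uncorrelated errors the cross-covariances are all true-score covariance, so they carry over unchanged; only the diagonal terms shrink to ρᵢσᵢ².
True-score variance = [0.89 + 0.91] + 1.38 = 1.8 + 1.38 = 3.18.
Reliability = 3.18 / 3.38 = 0.9408.

0.9408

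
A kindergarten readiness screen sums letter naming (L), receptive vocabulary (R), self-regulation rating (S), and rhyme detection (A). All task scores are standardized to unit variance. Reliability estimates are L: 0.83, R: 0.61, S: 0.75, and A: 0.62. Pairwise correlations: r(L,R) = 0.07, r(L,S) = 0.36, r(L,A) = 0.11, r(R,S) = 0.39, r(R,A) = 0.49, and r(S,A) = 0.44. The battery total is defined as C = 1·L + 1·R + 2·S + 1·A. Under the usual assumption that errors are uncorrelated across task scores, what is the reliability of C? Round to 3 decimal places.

Var(C) = 1 + 1 + 2² + 1 + 2·[0.07 + 2·0.36 + 0.11 + 2·0.39 + 0.49 + 2·0.44] = 7 + 6.1 = 13.1.
Under uncorrelated errors the observed covariances equal the true-score covariances, so only the own-variance terms attenuate.
True-score variance = [0.83 + 0.61 + 2²·0.75 + 0.62] + 6.1 = 5.06 + 6.1 = 11.16.
Reliability = 11.16 / 13.1 = 0.852.

0.852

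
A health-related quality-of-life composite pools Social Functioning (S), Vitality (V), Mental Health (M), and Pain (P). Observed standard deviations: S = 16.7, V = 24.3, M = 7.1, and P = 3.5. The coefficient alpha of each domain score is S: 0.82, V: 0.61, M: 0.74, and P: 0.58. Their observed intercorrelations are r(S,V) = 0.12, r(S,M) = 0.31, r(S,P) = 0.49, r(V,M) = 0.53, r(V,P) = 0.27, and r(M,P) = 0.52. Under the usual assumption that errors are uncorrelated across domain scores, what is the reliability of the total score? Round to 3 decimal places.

Var(S+V+M+P) = 16.7² + 24.3² + 7.1² + 3.5² + 2·[16.7·24.3·0.12 + 16.7·7.1·0.31 + 16.7·3.5·0.49 + 24.3·7.1·0.53 + 24.3·3.5·0.27 + 7.1·3.5·0.52] = 932.04 + 482.842 = 1414.88.
With uncorrelated errors the cross-covariances are all true-score covariance, so they carry over unchanged; only the diagonal terms shrink to ρᵢσᵢ².
True-score variance = [16.7²·0.82 + 24.3²·0.61 + 7.1²·0.74 + 3.5²·0.58] + 482.842 = 633.297 + 482.842 = 1116.14.
Reliability = 1116.14 / 1414.88 = 0.789.

0.789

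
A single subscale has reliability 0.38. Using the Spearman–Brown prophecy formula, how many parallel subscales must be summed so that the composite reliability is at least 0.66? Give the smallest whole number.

4

k ≥ ρ*(1−ρ₁)/(ρ₁(1−ρ*)) = 0.66·0.62 / (0.38·0.34) = 3.167.
Smallest integer k = 4.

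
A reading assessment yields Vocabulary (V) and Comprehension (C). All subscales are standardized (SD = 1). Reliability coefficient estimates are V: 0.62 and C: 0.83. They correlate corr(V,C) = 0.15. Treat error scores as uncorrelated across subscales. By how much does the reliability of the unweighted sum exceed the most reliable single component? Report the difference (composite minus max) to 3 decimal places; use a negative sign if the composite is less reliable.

-0.069

Var(sum) = 2 + 0.3 = 2.3; true-score variance = 1.45 + 0.3 = 1.75; composite reliability = 0.7609.
Max component reliability = 0.8300.
Difference = 0.7609 − 0.8300 = -0.069.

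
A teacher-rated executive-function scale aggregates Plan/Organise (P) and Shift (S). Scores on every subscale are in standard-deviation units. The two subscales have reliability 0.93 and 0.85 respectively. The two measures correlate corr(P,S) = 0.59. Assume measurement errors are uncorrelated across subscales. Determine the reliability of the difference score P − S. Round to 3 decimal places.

Var(P−S) = 1 + 1 − 2·0.59 = 2 − 1.18 = 0.82.
With uncorrelated errors the cross-covariances are all true-score covariance, so they carry over unchanged; only the diagonal terms shrink to ρᵢσᵢ².
True-score variance = [0.93 + 0.85] − 1.18 = 1.78 − 1.18 = 0.6.
Reliability = 0.6 / 0.82 = 0.732.

0.732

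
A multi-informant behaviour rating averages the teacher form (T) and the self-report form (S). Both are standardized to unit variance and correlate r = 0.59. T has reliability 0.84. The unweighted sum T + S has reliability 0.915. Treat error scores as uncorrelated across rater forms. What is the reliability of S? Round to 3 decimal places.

Var(T+S) = 2 + 2·0.59 = 3.180.
True-score variance = ρ_T + ρ_S + 2·0.59, so 0.915 = (0.84 + ρ_S + 1.18) / 3.180.
ρ_S = 0.915·3.180 − 0.84 − 1.18 = 0.890.

0.890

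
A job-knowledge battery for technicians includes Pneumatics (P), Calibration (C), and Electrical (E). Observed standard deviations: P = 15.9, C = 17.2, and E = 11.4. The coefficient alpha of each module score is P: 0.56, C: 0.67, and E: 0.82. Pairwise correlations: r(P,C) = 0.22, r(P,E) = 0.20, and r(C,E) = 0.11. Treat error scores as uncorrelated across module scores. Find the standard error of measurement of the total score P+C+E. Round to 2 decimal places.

Var(total) = 678.61 + 235.973 = 914.583.
True-score variance = 446.354 + 235.973 = 682.326, so reliability = 0.7461.
Error variance = 914.583 − 682.326 = 232.256; SEM = √232.256 = 15.24.

15.24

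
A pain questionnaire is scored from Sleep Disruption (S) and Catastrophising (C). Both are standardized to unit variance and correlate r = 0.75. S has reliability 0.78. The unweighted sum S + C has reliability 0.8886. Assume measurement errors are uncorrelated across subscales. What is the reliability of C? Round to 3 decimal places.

Var(S+C) = 2 + 2·0.75 = 3.500.
True-score variance = ρ_S + ρ_C + 2·0.75, so 0.8886 = (0.78 + ρ_C + 1.50) / 3.500.
ρ_C = 0.8886·3.500 − 0.78 − 1.50 = 0.830.

0.830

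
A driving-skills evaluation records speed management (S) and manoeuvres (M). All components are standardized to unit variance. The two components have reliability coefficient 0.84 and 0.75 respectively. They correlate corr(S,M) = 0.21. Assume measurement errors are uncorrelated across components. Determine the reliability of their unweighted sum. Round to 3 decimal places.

Var(S+M) = 2 + 2·[0.21] = 2 + 0.42 = 2.42.
Under uncorrelated errors the observed covariances equal the true-score covariances, so only the own-variance terms attenuate.
True-score variance = [0.84 + 0.75] + 0.42 = 1.59 + 0.42 = 2.01.
Reliability = 2.01 / 2.42 = 0.831.

0.831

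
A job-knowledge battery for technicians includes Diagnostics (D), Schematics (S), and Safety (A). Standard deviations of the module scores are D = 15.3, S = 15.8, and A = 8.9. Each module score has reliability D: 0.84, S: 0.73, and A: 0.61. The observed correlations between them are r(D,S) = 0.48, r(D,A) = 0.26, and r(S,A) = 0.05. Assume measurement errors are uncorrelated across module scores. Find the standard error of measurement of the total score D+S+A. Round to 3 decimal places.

11.651

Var(total) = 562.94 + 316.941 = 879.881.
True-score variance = 427.191 + 316.941 = 744.132, so reliability = 0.8457.
Error variance = 879.881 − 744.132 = 135.749; SEM = √135.749 = 11.651.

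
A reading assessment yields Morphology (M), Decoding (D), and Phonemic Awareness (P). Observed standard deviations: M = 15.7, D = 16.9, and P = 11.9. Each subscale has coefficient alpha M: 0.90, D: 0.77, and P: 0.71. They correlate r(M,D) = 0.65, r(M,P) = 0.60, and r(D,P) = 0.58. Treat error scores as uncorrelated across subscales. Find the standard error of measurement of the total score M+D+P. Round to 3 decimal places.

11.463

Var(total) = 673.71 + 802.413 = 1476.12.
True-score variance = 542.304 + 802.413 = 1344.72, so reliability = 0.9110.
Error variance = 1476.12 − 1344.72 = 131.406; SEM = √131.406 = 11.463.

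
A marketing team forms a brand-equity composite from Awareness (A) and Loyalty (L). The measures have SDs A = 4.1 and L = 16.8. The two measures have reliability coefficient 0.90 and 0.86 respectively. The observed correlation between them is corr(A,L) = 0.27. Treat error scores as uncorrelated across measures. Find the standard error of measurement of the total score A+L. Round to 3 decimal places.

6.418

Var(total) = 299.05 + 37.1952 = 336.245.
True-score variance = 257.855 + 37.1952 = 295.051, so reliability = 0.8775.
Error variance = 336.245 − 295.051 = 41.1946; SEM = √41.1946 = 6.418.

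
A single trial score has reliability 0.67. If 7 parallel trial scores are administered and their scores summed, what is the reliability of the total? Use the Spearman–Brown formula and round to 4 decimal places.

0.9343

ρ_k = kρ / (1 + (k−1)ρ) = 7·0.67 / (1 + 6·0.67) = 4.690 / 5.020 = 0.9343.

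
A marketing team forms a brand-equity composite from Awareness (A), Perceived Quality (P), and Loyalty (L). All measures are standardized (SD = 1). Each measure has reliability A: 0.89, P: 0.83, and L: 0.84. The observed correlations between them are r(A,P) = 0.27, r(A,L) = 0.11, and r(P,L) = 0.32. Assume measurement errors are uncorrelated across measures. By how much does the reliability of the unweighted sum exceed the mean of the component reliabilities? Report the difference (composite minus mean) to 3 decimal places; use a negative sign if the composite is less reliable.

0.047

Var(sum) = 3 + 1.4 = 4.4; true-score variance = 2.56 + 1.4 = 3.96; composite reliability = 0.9000.
Mean component reliability = 0.8533.
Difference = 0.9000 − 0.8533 = 0.047.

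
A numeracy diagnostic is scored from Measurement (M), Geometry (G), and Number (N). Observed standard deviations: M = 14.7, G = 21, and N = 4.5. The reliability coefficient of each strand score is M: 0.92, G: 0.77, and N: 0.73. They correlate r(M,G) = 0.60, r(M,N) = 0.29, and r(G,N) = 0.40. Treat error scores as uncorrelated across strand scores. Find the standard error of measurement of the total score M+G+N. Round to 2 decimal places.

11.14

Var(total) = 677.34 + 484.407 = 1161.75.
True-score variance = 553.155 + 484.407 = 1037.56, so reliability = 0.8931.
Error variance = 1161.75 − 1037.56 = 124.185; SEM = √124.185 = 11.14.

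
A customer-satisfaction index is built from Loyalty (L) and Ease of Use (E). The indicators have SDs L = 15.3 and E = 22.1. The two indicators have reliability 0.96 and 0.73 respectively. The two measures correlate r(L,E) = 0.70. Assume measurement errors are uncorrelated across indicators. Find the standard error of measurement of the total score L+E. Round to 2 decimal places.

11.88

Var(total) = 722.5 + 473.382 = 1195.88.
True-score variance = 581.266 + 473.382 = 1054.65, so reliability = 0.8819.
Error variance = 1195.88 − 1054.65 = 141.234; SEM = √141.234 = 11.88.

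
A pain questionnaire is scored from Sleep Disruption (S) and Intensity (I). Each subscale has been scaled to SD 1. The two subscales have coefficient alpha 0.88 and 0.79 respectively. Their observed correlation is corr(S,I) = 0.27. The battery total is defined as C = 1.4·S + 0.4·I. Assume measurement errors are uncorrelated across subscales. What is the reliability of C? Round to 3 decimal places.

Var(C) = 1.4² + 0.4² + 2·[0.56·0.27] = 2.12 + 0.3024 = 2.4224.
Because errors are independent across components, Cov(Tᵢ,Tⱼ) = Cov(Xᵢ,Xⱼ); the off-diagonal part of the true-score variance is the same as above.
True-score variance = [1.4²·0.88 + 0.4²·0.79] + 0.3024 = 1.8512 + 0.3024 = 2.1536.
Reliability = 2.1536 / 2.4224 = 0.889.

0.889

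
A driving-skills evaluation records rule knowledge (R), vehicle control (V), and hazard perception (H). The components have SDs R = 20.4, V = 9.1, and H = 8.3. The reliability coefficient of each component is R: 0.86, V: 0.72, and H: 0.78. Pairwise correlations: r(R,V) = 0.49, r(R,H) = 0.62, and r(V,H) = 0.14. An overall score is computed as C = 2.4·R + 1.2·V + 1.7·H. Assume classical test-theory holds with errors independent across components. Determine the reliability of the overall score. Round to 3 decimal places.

Var(C) = 2.4²·20.4² + 1.2²·9.1² + 1.7²·8.3² + 2·[2.88·20.4·9.1·0.49 + 4.08·20.4·8.3·0.62 + 2.04·9.1·8.3·0.14] = 2715.42 + 1423.72 = 4139.14.
Under uncorrelated errors the observed covariances equal the true-score covariances, so only the own-variance terms attenuate.
True-score variance = [2.4²·20.4²·0.86 + 1.2²·9.1²·0.72 + 1.7²·8.3²·0.78] + 1423.72 = 2302.64 + 1423.72 = 3726.36.
Reliability = 3726.36 / 4139.14 = 0.900.

0.900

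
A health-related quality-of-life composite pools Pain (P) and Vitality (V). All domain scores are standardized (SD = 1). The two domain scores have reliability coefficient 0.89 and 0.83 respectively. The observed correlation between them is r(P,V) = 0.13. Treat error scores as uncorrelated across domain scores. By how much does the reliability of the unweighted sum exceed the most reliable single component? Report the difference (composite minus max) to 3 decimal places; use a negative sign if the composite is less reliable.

-0.014

Var(sum) = 2 + 0.26 = 2.26; true-score variance = 1.72 + 0.26 = 1.98; composite reliability = 0.8761.
Max component reliability = 0.8900.
Difference = 0.8761 − 0.8900 = -0.014.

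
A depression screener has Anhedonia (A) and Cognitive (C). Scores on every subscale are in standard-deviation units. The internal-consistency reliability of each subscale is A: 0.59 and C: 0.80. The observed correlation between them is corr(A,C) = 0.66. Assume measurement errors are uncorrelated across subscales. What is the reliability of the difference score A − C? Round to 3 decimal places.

0.103

Var(A−C) = 1 + 1 − 2·0.66 = 2 − 1.32 = 0.68.
Under uncorrelated errors the observed covariances equal the true-score covariances, so only the own-variance terms attenuate.
True-score variance = [0.59 + 0.80] − 1.32 = 1.39 − 1.32 = 0.07.
Reliability = 0.07 / 0.68 = 0.103.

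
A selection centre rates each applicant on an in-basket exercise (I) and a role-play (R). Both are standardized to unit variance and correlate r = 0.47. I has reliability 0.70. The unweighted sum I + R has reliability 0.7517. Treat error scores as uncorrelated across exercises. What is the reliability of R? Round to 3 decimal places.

0.570

Var(I+R) = 2 + 2·0.47 = 2.940.
True-score variance = ρ_I + ρ_R + 2·0.47, so 0.7517 = (0.70 + ρ_R + 0.94) / 2.940.
ρ_R = 0.7517·2.940 − 0.70 − 0.94 = 0.570.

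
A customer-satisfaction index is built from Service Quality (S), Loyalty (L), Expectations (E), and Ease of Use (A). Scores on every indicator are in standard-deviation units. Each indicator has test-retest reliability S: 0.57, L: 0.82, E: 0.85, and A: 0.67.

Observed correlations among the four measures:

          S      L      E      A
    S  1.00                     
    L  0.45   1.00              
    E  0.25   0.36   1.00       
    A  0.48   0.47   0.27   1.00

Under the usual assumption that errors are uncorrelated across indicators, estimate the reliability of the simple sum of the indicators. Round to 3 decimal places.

0.873

Var(S+L+E+A) = 4 + 2·[0.45 + 0.25 + 0.48 + 0.36 + 0.47 + 0.27] = 4 + 4.56 = 8.56.
Under uncorrelated errors the observed covariances equal the true-score covariances, so only the own-variance terms attenuate.
True-score variance = [0.57 + 0.82 + 0.85 + 0.67] + 4.56 = 2.91 + 4.56 = 7.47.
Reliability = 7.47 / 8.56 = 0.873.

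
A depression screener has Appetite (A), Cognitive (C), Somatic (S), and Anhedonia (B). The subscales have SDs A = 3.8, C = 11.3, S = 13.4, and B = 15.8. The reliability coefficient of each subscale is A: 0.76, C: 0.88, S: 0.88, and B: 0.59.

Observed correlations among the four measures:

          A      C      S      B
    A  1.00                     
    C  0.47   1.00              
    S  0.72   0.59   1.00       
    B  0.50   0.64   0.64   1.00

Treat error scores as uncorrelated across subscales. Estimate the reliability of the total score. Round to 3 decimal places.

0.900

Var(A+C+S+B) = 3.8² + 11.3² + 13.4² + 15.8² + 2·[3.8·11.3·0.47 + 3.8·13.4·0.72 + 3.8·15.8·0.50 + 11.3·13.4·0.59 + 11.3·15.8·0.64 + 13.4·15.8·0.64] = 571.33 + 851.937 = 1423.27.
Because errors are independent across components, Cov(Tᵢ,Tⱼ) = Cov(Xᵢ,Xⱼ); the off-diagonal part of the true-score variance is the same as above.
True-score variance = [3.8²·0.76 + 11.3²·0.88 + 13.4²·0.88 + 15.8²·0.59] + 851.937 = 428.642 + 851.937 = 1280.58.
Reliability = 1280.58 / 1423.27 = 0.900.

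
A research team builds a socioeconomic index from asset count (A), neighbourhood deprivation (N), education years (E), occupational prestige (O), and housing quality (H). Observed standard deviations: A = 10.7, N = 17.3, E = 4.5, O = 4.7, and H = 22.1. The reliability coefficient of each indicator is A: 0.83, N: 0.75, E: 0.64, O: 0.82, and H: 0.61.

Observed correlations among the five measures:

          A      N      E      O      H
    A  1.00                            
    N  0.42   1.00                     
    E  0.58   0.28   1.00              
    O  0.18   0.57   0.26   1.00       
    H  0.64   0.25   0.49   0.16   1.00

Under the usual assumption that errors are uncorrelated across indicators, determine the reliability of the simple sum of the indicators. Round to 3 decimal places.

0.848

Var(A+N+E+O+H) = 10.7² + 17.3² + 4.5² + 4.7² + 22.1² + 2·[10.7·17.3·0.42 + 10.7·4.5·0.58 + 10.7·4.7·0.18 + 10.7·22.1·0.64 + 17.3·4.5·0.28 + 17.3·4.7·0.57 + 17.3·22.1·0.25 + 4.5·4.7·0.26 + 4.5·22.1·0.49 + 4.7·22.1·0.16] = 944.53 + 1001.28 = 1945.81.
Under uncorrelated errors the observed covariances equal the true-score covariances, so only the own-variance terms attenuate.
True-score variance = [10.7²·0.83 + 17.3²·0.75 + 4.5²·0.64 + 4.7²·0.82 + 22.1²·0.61] + 1001.28 = 648.498 + 1001.28 = 1649.78.
Reliability = 1649.78 / 1945.81 = 0.848.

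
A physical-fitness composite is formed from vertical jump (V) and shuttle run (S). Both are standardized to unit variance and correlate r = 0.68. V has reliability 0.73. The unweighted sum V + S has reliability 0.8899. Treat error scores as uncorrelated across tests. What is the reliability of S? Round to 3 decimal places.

Var(V+S) = 2 + 2·0.68 = 3.360.
True-score variance = ρ_V + ρ_S + 2·0.68, so 0.8899 = (0.73 + ρ_S + 1.36) / 3.360.
ρ_S = 0.8899·3.360 − 0.73 − 1.36 = 0.900.

0.900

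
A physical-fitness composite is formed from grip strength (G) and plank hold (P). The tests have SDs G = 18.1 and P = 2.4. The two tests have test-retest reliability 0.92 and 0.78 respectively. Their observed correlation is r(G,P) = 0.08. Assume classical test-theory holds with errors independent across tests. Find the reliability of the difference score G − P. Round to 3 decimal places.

0.916

Var(G−P) = 18.1² + 2.4² − 2·18.1·2.4·0.08 = 333.37 − 6.9504 = 326.42.
Under uncorrelated errors the observed covariances equal the true-score covariances, so only the own-variance terms attenuate.
True-score variance = [18.1²·0.92 + 2.4²·0.78] − 6.9504 = 305.894 − 6.9504 = 298.944.
Reliability = 298.944 / 326.42 = 0.916.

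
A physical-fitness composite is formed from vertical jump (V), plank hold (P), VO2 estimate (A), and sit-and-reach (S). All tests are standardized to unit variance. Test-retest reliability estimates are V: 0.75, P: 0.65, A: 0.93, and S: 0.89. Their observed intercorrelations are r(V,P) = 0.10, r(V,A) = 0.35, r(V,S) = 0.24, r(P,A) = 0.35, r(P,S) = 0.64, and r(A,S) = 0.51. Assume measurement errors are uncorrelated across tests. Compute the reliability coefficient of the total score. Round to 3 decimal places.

0.907

Var(V+P+A+S) = 4 + 2·[0.10 + 0.35 + 0.24 + 0.35 + 0.64 + 0.51] = 4 + 4.38 = 8.38.
Under uncorrelated errors the observed covariances equal the true-score covariances, so only the own-variance terms attenuate.
True-score variance = [0.75 + 0.65 + 0.93 + 0.89] + 4.38 = 3.22 + 4.38 = 7.6.
Reliability = 7.6 / 8.38 = 0.907.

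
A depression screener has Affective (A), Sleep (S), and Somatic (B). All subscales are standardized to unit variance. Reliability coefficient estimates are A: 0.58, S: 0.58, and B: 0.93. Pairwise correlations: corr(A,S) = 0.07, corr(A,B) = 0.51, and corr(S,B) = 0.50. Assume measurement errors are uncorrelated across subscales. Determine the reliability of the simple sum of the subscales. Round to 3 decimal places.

0.824

Var(A+S+B) = 3 + 2·[0.07 + 0.51 + 0.50] = 3 + 2.16 = 5.16.
With uncorrelated errors the cross-covariances are all true-score covariance, so they carry over unchanged; only the diagonal terms shrink to ρᵢσᵢ².
True-score variance = [0.58 + 0.58 + 0.93] + 2.16 = 2.09 + 2.16 = 4.25.
Reliability = 4.25 / 5.16 = 0.824.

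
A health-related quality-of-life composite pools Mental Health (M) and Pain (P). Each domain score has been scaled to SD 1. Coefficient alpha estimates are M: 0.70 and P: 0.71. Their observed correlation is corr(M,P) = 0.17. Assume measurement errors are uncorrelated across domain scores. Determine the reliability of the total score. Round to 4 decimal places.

0.7479

Var(M+P) = 2 + 2·[0.17] = 2 + 0.34 = 2.34.
Under uncorrelated errors the observed covariances equal the true-score covariances, so only the own-variance terms attenuate.
True-score variance = [0.70 + 0.71] + 0.34 = 1.41 + 0.34 = 1.75.
Reliability = 1.75 / 2.34 = 0.7479.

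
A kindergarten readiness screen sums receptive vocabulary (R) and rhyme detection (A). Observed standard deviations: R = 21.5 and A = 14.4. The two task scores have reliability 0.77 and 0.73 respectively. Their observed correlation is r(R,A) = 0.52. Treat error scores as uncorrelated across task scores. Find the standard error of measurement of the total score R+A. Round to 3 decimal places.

12.740

Var(total) = 669.61 + 321.984 = 991.594.
True-score variance = 507.305 + 321.984 = 829.289, so reliability = 0.8363.
Error variance = 991.594 − 829.289 = 162.305; SEM = √162.305 = 12.740.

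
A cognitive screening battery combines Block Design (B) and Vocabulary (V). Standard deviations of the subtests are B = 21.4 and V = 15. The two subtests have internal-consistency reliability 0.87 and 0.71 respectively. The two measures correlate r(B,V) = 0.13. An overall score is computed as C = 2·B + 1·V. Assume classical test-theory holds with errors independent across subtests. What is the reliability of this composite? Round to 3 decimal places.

Var(C) = 2²·21.4² + 15² + 2·[2·21.4·15·0.13] = 2056.84 + 166.92 = 2223.76.
Under uncorrelated errors the observed covariances equal the true-score covariances, so only the own-variance terms attenuate.
True-score variance = [2²·21.4²·0.87 + 15²·0.71] + 166.92 = 1753.45 + 166.92 = 1920.37.
Reliability = 1920.37 / 2223.76 = 0.864.

0.864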